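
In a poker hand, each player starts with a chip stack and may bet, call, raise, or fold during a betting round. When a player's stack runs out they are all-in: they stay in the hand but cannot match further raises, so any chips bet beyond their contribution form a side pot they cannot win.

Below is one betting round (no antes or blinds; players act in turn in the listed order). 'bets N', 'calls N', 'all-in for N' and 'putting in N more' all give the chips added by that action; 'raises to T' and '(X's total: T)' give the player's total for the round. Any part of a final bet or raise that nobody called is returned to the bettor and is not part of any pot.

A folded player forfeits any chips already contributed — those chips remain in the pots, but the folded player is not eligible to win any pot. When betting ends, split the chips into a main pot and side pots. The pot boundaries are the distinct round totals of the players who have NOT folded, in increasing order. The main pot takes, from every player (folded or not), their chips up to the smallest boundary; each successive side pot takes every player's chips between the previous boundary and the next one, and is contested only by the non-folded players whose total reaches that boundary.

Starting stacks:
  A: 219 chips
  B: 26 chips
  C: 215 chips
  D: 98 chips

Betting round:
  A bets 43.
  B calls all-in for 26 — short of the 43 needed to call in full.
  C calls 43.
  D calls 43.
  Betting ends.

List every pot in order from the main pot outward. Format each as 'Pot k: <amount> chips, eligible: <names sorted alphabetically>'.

Contributions: A=43, B=26, C=43, D=43
Pot levels (distinct totals of non-folded players): 26, 43
Layer 1-26: 26 each from A, B, C, D = 26*4 = 104 chips; eligible A, B, C, D
Layer 27-43: 17 each from A, C, D = 17*3 = 51 chips; eligible A, C, D

Pot 1: 104 chips, eligible: A, B, C, D
Pot 2: 51 chips, eligible: A, C, D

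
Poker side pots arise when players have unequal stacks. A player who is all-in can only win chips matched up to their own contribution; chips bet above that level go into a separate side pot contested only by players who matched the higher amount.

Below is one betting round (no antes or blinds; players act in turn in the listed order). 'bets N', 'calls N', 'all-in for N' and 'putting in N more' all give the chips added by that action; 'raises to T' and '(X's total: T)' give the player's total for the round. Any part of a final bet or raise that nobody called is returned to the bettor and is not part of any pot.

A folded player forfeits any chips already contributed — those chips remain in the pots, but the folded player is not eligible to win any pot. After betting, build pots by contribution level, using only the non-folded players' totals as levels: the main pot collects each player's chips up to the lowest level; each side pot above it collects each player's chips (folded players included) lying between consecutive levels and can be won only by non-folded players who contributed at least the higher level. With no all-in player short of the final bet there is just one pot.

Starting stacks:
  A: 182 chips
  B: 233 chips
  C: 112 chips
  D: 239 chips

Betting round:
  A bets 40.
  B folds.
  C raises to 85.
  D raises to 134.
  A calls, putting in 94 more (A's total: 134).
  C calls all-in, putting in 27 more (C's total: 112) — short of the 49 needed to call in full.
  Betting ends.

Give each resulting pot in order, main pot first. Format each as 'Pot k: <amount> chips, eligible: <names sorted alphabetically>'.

Pot 1: 336 chips, eligible: A, C, D
Pot 2: 44 chips, eligible: A, D

Derivation:
Contributions: A=134, C=112, D=134
Folded: B
Pot levels (distinct totals of non-folded players): 112, 134
Layer 1-112: 112 each from A, C, D = 112*3 = 336 chips; eligible A, C, D
Layer 113-134: 22 each from A, D = 22*2 = 44 chips; eligible A, D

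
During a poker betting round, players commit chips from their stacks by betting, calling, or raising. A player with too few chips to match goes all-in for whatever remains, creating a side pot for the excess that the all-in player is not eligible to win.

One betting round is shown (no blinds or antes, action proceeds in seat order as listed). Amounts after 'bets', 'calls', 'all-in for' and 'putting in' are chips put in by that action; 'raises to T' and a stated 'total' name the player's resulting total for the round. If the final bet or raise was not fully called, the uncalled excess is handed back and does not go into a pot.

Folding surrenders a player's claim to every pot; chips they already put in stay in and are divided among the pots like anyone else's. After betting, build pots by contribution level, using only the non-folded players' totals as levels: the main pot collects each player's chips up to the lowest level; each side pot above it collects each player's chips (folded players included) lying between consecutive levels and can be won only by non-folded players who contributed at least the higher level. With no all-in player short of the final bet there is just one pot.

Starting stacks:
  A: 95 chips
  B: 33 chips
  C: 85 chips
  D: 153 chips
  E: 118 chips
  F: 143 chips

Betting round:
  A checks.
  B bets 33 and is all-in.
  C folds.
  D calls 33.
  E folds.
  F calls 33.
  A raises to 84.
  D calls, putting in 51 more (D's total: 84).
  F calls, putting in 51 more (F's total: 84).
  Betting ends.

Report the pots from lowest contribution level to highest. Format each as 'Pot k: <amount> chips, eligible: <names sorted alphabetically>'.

Pot 1: 132 chips, eligible: A, B, D, F
Pot 2: 153 chips, eligible: A, D, F

Derivation:
Contributions: A=84, B=33, D=84, F=84
Folded: C, E
Pot levels (distinct totals of non-folded players): 33, 84
Layer 1-33: 33 each from A, B, D, F = 33*4 = 132 chips; eligible A, B, D, F
Layer 34-84: 51 each from A, D, F = 51*3 = 153 chips; eligible A, D, F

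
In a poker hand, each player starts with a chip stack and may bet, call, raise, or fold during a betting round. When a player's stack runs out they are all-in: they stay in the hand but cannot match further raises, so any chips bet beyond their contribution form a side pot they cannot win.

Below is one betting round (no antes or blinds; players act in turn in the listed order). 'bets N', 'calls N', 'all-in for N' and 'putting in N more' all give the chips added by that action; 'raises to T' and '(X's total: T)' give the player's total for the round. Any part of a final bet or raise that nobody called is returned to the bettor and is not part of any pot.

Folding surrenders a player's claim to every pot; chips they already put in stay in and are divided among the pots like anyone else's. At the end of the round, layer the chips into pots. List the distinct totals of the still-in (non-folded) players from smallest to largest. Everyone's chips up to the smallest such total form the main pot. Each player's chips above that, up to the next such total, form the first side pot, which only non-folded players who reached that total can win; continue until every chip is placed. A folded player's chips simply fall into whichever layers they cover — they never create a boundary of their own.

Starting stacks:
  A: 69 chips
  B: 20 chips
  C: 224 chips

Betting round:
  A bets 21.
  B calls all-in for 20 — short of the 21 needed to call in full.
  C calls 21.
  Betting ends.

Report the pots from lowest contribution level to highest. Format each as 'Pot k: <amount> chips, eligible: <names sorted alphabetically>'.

Contributions: A=21, B=20, C=21
Pot levels (distinct totals of non-folded players): 20, 21
Layer 1-20: 20 each from A, B, C = 20*3 = 60 chips; eligible A, B, C
Layer 21-21: 1 each from A, C = 1*2 = 2 chips; eligible A, C

Pot 1: 60 chips, eligible: A, B, C
Pot 2: 2 chips, eligible: A, C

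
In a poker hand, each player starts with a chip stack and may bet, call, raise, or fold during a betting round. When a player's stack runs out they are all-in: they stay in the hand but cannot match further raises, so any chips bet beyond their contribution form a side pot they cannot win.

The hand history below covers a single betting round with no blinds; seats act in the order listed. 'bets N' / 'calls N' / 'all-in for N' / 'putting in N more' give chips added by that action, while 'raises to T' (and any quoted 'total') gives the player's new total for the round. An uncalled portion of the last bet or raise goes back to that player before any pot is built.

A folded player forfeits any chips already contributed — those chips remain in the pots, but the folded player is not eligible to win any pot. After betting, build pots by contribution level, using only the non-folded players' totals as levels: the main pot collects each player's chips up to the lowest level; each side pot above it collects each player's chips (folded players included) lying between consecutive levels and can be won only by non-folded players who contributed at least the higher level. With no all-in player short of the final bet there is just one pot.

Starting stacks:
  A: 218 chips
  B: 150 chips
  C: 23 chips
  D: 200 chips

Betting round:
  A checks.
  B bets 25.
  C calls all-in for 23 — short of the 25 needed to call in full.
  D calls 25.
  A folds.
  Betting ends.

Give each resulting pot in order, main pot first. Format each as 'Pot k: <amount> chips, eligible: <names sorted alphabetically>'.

Pot 1: 69 chips, eligible: B, C, D
Pot 2: 4 chips, eligible: B, D

Derivation:
Contributions: B=25, C=23, D=25
Folded: A
Pot levels (distinct totals of non-folded players): 23, 25
Layer 1-23: 23 each from B, C, D = 23*3 = 69 chips; eligible B, C, D
Layer 24-25: 2 each from B, D = 2*2 = 4 chips; eligible B, D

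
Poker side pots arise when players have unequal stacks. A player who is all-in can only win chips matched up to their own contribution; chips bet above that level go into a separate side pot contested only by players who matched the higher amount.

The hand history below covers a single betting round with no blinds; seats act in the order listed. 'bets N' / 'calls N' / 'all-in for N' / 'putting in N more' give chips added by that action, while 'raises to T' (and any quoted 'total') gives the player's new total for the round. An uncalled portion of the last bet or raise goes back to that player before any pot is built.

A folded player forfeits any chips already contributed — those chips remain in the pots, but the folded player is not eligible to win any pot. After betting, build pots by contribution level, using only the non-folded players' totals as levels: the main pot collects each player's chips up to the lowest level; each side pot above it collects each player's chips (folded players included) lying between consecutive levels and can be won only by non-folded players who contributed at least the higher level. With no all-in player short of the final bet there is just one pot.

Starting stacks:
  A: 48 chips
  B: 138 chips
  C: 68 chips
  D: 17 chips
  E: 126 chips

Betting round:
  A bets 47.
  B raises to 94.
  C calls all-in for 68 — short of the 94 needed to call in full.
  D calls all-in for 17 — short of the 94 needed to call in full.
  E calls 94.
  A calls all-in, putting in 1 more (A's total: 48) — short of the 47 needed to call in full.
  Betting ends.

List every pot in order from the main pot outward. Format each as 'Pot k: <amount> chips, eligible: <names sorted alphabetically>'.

Pot 1: 85 chips, eligible: A, B, C, D, E
Pot 2: 124 chips, eligible: A, B, C, E
Pot 3: 60 chips, eligible: B, C, E
Pot 4: 52 chips, eligible: B, E

Derivation:
Contributions: A=48, B=94, C=68, D=17, E=94
Pot levels (distinct totals of non-folded players): 17, 48, 68, 94
Layer 1-17: 17 each from A, B, C, D, E = 17*5 = 85 chips; eligible A, B, C, D, E
Layer 18-48: 31 each from A, B, C, E = 31*4 = 124 chips; eligible A, B, C, E
Layer 49-68: 20 each from B, C, E = 20*3 = 60 chips; eligible B, C, E
Layer 69-94: 26 each from B, E = 26*2 = 52 chips; eligible B, E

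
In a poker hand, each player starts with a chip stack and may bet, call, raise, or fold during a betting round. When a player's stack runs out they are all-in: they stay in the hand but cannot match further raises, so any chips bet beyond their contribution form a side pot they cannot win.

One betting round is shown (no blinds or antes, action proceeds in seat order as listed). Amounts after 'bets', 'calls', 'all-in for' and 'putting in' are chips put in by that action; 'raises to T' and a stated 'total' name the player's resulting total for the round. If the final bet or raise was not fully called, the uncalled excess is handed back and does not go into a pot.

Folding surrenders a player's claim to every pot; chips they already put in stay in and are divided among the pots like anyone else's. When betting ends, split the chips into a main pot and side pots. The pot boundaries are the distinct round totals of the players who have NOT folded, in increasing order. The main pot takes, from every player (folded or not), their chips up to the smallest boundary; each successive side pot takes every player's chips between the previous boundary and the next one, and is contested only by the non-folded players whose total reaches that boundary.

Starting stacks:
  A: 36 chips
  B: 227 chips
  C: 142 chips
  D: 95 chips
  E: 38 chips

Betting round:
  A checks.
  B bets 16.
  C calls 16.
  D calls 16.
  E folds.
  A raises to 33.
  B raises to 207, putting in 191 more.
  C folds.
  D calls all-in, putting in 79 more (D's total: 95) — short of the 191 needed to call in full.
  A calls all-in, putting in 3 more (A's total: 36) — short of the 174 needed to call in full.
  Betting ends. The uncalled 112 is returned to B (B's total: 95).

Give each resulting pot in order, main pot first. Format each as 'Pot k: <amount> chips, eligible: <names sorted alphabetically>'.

Contributions (after 112 returned to B): A=36, B=95, C=16, D=95
Folded: C, E
Pot levels (distinct totals of non-folded players): 36, 95
Layer 1-36: A 36 + B 36 + C 16 + D 36 = 124 chips; eligible A, B, D
Layer 37-95: 59 each from B, D = 59*2 = 118 chips; eligible B, D

Pot 1: 124 chips, eligible: A, B, D
Pot 2: 118 chips, eligible: B, D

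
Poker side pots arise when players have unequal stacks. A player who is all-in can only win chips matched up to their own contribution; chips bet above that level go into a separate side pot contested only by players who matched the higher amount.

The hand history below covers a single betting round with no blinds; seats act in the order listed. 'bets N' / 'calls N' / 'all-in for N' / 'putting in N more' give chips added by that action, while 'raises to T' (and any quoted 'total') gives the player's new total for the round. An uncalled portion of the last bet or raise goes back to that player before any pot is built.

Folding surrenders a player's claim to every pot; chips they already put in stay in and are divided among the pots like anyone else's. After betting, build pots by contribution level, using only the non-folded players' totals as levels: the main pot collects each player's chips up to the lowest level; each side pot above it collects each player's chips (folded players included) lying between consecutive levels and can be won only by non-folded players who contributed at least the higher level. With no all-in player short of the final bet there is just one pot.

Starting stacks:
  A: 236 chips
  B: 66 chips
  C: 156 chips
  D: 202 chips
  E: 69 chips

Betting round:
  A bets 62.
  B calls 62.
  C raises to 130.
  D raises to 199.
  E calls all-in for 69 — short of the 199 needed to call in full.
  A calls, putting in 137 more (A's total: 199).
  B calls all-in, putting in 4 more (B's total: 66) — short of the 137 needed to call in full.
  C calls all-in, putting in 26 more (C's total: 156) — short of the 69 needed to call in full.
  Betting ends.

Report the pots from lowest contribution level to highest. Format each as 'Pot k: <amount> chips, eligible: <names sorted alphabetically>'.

Pot 1: 330 chips, eligible: A, B, C, D, E
Pot 2: 12 chips, eligible: A, C, D, E
Pot 3: 261 chips, eligible: A, C, D
Pot 4: 86 chips, eligible: A, D

Derivation:
Contributions: A=199, B=66, C=156, D=199, E=69
Pot levels (distinct totals of non-folded players): 66, 69, 156, 199
Layer 1-66: 66 each from A, B, C, D, E = 66*5 = 330 chips; eligible A, B, C, D, E
Layer 67-69: 3 each from A, C, D, E = 3*4 = 12 chips; eligible A, C, D, E
Layer 70-156: 87 each from A, C, D = 87*3 = 261 chips; eligible A, C, D
Layer 157-199: 43 each from A, D = 43*2 = 86 chips; eligible A, D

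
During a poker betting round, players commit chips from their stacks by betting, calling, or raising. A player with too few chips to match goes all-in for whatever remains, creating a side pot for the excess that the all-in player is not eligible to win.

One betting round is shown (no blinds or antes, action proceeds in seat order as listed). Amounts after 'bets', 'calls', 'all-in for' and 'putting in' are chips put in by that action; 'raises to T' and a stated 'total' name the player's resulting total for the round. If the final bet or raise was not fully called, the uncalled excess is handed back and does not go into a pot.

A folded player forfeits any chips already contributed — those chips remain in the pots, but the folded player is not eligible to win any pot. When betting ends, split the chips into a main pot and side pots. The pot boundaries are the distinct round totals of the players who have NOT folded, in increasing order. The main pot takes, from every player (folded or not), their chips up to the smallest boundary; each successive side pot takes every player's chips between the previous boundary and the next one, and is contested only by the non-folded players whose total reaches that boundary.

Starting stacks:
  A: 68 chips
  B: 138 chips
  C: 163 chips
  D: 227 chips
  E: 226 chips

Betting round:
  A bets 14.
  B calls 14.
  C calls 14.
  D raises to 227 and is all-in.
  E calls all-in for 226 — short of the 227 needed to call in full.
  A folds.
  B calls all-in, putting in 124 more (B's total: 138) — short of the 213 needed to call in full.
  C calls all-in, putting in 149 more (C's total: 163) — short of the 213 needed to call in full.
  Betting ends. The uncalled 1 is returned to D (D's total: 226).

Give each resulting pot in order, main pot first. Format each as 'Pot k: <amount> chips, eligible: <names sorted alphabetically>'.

Contributions (after 1 returned to D): A=14, B=138, C=163, D=226, E=226
Folded: A
Pot levels (distinct totals of non-folded players): 138, 163, 226
Layer 1-138: A 14 + B 138 + C 138 + D 138 + E 138 = 566 chips; eligible B, C, D, E
Layer 139-163: 25 each from C, D, E = 25*3 = 75 chips; eligible C, D, E
Layer 164-226: 63 each from D, E = 63*2 = 126 chips; eligible D, E

Pot 1: 566 chips, eligible: B, C, D, E
Pot 2: 75 chips, eligible: C, D, E
Pot 3: 126 chips, eligible: D, E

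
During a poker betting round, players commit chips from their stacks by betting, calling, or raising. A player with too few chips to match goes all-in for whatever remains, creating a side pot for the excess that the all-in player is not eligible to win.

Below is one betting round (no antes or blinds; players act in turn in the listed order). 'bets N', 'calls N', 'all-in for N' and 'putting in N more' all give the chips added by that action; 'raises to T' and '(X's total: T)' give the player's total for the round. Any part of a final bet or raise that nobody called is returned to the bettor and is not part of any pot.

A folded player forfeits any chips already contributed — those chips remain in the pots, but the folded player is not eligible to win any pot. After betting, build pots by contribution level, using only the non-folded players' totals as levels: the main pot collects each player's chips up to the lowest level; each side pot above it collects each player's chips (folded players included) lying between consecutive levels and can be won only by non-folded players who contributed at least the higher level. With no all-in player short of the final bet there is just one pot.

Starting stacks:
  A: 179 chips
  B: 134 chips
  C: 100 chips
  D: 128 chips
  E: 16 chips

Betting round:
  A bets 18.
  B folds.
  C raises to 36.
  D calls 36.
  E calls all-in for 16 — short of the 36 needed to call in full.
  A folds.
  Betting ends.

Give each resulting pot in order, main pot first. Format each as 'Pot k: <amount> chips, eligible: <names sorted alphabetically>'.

Contributions: A=18, C=36, D=36, E=16
Folded: A, B
Pot levels (distinct totals of non-folded players): 16, 36
Layer 1-16: 16 each from A, C, D, E = 16*4 = 64 chips; eligible C, D, E
Layer 17-36: A 2 + C 20 + D 20 = 42 chips; eligible C, D

Pot 1: 64 chips, eligible: C, D, E
Pot 2: 42 chips, eligible: C, D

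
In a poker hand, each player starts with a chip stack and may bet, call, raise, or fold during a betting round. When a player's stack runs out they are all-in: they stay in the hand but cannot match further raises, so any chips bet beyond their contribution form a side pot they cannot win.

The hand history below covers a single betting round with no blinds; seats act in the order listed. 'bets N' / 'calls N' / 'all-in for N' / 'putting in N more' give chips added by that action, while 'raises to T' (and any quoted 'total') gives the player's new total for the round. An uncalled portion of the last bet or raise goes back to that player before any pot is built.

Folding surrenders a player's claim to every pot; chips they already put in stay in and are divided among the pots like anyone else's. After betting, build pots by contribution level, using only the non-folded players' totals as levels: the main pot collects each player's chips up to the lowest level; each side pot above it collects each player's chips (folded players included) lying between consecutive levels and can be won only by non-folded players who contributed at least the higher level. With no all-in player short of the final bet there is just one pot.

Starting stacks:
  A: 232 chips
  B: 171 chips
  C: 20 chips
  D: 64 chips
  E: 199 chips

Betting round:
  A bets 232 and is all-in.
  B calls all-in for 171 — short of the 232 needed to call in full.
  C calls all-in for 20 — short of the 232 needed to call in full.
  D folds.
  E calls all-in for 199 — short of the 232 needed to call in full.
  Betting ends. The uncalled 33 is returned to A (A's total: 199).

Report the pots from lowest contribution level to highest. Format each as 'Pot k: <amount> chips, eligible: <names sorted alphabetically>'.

Contributions (after 33 returned to A): A=199, B=171, C=20, E=199
Folded: D
Pot levels (distinct totals of non-folded players): 20, 171, 199
Layer 1-20: 20 each from A, B, C, E = 20*4 = 80 chips; eligible A, B, C, E
Layer 21-171: 151 each from A, B, E = 151*3 = 453 chips; eligible A, B, E
Layer 172-199: 28 each from A, E = 28*2 = 56 chips; eligible A, E

Pot 1: 80 chips, eligible: A, B, C, E
Pot 2: 453 chips, eligible: A, B, E
Pot 3: 56 chips, eligible: A, E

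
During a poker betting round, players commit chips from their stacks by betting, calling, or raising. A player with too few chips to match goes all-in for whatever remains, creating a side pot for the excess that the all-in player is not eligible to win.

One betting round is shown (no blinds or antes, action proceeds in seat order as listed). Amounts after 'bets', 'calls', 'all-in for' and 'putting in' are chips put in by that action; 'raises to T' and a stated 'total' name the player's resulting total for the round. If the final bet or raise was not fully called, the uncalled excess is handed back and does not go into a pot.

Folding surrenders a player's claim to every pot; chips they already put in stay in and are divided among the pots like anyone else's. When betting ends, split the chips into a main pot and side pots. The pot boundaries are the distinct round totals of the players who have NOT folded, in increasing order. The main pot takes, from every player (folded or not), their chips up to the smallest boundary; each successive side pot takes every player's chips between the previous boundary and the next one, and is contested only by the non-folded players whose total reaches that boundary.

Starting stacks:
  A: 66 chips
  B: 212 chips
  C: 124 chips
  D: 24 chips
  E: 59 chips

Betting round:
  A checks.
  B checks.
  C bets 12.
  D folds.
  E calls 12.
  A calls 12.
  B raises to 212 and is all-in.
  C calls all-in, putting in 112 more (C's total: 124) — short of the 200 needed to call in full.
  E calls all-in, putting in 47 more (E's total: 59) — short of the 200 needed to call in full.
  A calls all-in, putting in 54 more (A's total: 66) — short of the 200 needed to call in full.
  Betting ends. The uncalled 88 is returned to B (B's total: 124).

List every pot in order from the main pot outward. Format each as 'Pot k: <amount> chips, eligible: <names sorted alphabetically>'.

Contributions (after 88 returned to B): A=66, B=124, C=124, E=59
Folded: D
Pot levels (distinct totals of non-folded players): 59, 66, 124
Layer 1-59: 59 each from A, B, C, E = 59*4 = 236 chips; eligible A, B, C, E
Layer 60-66: 7 each from A, B, C = 7*3 = 21 chips; eligible A, B, C
Layer 67-124: 58 each from B, C = 58*2 = 116 chips; eligible B, C

Pot 1: 236 chips, eligible: A, B, C, E
Pot 2: 21 chips, eligible: A, B, C
Pot 3: 116 chips, eligible: B, C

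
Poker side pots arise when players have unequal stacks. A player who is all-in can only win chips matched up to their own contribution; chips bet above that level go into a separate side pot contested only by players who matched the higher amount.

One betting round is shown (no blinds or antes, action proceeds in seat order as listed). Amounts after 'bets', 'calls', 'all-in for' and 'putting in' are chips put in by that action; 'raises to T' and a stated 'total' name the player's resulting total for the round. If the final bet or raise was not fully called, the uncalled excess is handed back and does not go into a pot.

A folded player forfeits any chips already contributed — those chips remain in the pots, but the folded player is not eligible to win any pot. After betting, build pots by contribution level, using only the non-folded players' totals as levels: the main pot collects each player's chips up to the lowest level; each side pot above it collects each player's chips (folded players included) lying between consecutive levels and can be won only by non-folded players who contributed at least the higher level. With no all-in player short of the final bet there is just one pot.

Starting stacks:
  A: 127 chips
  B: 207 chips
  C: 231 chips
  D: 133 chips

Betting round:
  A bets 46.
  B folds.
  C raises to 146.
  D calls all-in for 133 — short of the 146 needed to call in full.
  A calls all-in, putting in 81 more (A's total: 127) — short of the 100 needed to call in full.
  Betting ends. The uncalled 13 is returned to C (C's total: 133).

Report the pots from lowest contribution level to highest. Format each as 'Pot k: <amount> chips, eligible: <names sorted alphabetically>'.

Contributions (after 13 returned to C): A=127, C=133, D=133
Folded: B
Pot levels (distinct totals of non-folded players): 127, 133
Layer 1-127: 127 each from A, C, D = 127*3 = 381 chips; eligible A, C, D
Layer 128-133: 6 each from C, D = 6*2 = 12 chips; eligible C, D

Pot 1: 381 chips, eligible: A, C, D
Pot 2: 12 chips, eligible: C, D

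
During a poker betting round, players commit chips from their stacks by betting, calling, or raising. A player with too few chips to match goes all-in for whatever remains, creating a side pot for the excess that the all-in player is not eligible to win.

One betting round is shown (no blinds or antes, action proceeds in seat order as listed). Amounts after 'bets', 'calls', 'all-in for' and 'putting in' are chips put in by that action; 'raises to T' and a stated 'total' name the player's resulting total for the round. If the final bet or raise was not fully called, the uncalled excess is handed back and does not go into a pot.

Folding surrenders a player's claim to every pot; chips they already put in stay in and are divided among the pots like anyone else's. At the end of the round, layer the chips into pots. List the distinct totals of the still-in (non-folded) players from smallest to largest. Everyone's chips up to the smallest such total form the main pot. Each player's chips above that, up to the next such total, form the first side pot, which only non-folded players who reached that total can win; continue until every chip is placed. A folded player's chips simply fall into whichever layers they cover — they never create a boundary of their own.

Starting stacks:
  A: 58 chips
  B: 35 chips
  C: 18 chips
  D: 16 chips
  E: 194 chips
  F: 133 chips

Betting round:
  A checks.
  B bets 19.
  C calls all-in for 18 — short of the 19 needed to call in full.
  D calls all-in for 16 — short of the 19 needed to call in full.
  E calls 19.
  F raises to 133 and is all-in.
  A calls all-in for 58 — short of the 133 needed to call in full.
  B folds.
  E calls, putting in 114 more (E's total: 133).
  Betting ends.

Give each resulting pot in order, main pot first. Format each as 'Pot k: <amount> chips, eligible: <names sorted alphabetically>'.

Pot 1: 96 chips, eligible: A, C, D, E, F
Pot 2: 10 chips, eligible: A, C, E, F
Pot 3: 121 chips, eligible: A, E, F
Pot 4: 150 chips, eligible: E, F

Derivation:
Contributions: A=58, B=19, C=18, D=16, E=133, F=133
Folded: B
Pot levels (distinct totals of non-folded players): 16, 18, 58, 133
Layer 1-16: 16 each from A, B, C, D, E, F = 16*6 = 96 chips; eligible A, C, D, E, F
Layer 17-18: 2 each from A, B, C, E, F = 2*5 = 10 chips; eligible A, C, E, F
Layer 19-58: A 40 + B 1 + E 40 + F 40 = 121 chips; eligible A, E, F
Layer 59-133: 75 each from E, F = 75*2 = 150 chips; eligible E, F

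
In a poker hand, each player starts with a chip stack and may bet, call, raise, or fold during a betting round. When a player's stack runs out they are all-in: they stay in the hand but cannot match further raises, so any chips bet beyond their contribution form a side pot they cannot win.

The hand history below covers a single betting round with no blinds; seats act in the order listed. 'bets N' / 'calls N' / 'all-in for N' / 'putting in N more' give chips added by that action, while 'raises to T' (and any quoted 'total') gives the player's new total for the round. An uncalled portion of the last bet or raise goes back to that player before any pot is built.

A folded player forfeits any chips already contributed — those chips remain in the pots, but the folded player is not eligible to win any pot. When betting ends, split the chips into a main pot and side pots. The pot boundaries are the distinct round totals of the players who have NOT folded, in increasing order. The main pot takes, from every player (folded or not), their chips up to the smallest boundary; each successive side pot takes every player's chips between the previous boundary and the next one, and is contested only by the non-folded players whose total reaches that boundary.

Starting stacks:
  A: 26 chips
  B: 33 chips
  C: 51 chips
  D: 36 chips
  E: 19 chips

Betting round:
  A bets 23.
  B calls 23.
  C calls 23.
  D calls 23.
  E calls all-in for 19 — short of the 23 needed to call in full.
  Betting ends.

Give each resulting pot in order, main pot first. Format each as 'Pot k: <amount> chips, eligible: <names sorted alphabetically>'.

Contributions: A=23, B=23, C=23, D=23, E=19
Pot levels (distinct totals of non-folded players): 19, 23
Layer 1-19: 19 each from A, B, C, D, E = 19*5 = 95 chips; eligible A, B, C, D, E
Layer 20-23: 4 each from A, B, C, D = 4*4 = 16 chips; eligible A, B, C, D

Pot 1: 95 chips, eligible: A, B, C, D, E
Pot 2: 16 chips, eligible: A, B, C, D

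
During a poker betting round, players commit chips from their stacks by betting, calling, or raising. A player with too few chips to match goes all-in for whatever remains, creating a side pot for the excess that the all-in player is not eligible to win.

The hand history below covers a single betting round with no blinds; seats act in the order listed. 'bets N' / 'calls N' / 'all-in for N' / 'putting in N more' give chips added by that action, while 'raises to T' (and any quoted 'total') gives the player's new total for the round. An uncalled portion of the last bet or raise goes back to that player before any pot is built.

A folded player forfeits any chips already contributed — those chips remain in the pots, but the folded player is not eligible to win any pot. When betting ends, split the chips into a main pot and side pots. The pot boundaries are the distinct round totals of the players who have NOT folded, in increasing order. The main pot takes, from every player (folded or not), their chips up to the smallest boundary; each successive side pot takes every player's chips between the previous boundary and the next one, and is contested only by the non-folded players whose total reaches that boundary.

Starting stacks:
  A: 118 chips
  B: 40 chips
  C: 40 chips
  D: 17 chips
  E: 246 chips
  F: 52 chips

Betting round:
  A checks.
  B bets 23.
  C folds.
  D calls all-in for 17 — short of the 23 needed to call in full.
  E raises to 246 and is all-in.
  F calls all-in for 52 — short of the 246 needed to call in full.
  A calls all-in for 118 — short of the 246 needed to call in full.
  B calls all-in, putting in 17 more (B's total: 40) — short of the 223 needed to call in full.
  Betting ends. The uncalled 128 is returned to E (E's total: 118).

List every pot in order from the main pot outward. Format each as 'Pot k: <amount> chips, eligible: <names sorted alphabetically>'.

Pot 1: 85 chips, eligible: A, B, D, E, F
Pot 2: 92 chips, eligible: A, B, E, F
Pot 3: 36 chips, eligible: A, E, F
Pot 4: 132 chips, eligible: A, E

Derivation:
Contributions (after 128 returned to E): A=118, B=40, D=17, E=118, F=52
Folded: C
Pot levels (distinct totals of non-folded players): 17, 40, 52, 118
Layer 1-17: 17 each from A, B, D, E, F = 17*5 = 85 chips; eligible A, B, D, E, F
Layer 18-40: 23 each from A, B, E, F = 23*4 = 92 chips; eligible A, B, E, F
Layer 41-52: 12 each from A, E, F = 12*3 = 36 chips; eligible A, E, F
Layer 53-118: 66 each from A, E = 66*2 = 132 chips; eligible A, E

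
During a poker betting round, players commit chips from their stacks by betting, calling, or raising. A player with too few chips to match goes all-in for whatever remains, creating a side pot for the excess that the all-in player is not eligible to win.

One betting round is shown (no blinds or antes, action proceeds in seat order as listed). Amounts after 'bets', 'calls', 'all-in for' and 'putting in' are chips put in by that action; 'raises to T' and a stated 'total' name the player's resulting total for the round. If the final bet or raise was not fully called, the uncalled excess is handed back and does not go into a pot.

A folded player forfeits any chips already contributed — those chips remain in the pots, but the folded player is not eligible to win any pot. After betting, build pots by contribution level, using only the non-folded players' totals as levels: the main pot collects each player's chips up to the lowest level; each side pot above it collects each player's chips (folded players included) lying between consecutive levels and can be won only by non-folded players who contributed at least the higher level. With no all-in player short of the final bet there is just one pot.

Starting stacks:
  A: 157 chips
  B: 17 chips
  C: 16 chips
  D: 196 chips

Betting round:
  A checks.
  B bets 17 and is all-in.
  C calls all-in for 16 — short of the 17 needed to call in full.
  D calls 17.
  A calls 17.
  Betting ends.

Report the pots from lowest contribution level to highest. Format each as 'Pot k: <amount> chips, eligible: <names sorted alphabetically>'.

Pot 1: 64 chips, eligible: A, B, C, D
Pot 2: 3 chips, eligible: A, B, D

Derivation:
Contributions: A=17, B=17, C=16, D=17
Pot levels (distinct totals of non-folded players): 16, 17
Layer 1-16: 16 each from A, B, C, D = 16*4 = 64 chips; eligible A, B, C, D
Layer 17-17: 1 each from A, B, D = 1*3 = 3 chips; eligible A, B, D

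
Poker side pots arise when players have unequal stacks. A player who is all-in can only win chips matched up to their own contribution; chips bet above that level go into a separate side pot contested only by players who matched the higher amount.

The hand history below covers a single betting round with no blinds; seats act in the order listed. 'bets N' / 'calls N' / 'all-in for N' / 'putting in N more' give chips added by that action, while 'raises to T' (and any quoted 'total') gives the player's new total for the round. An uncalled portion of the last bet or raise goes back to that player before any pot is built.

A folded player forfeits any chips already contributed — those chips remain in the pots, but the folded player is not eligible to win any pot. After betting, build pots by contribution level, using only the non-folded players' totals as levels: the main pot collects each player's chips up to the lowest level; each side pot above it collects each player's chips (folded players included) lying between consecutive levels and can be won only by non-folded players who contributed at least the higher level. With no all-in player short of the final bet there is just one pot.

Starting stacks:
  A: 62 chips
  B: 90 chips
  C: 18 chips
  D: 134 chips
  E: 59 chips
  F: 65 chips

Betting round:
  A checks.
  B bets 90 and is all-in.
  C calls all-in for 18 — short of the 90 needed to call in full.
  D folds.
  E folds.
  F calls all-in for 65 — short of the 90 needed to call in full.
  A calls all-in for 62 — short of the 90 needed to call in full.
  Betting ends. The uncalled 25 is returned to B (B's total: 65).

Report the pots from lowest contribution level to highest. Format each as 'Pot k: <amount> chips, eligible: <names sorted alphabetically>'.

Pot 1: 72 chips, eligible: A, B, C, F
Pot 2: 132 chips, eligible: A, B, F
Pot 3: 6 chips, eligible: B, F

Derivation:
Contributions (after 25 returned to B): A=62, B=65, C=18, F=65
Folded: D, E
Pot levels (distinct totals of non-folded players): 18, 62, 65
Layer 1-18: 18 each from A, B, C, F = 18*4 = 72 chips; eligible A, B, C, F
Layer 19-62: 44 each from A, B, F = 44*3 = 132 chips; eligible A, B, F
Layer 63-65: 3 each from B, F = 3*2 = 6 chips; eligible B, F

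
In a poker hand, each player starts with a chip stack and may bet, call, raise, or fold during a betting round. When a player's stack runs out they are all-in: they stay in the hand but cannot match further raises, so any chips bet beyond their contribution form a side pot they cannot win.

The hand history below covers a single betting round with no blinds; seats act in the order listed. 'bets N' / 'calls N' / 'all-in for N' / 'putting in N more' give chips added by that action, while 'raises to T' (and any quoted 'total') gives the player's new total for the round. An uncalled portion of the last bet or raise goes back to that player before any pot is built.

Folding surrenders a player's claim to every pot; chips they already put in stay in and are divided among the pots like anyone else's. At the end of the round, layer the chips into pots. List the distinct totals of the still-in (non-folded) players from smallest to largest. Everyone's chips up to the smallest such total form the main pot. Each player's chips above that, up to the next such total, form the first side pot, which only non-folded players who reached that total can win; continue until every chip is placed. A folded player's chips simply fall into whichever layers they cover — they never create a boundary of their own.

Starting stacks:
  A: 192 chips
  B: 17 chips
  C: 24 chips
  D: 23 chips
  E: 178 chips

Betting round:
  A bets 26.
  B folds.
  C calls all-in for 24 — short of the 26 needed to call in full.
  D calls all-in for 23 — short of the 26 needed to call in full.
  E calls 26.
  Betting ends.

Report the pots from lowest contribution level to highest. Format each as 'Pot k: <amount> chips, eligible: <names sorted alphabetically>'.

Contributions: A=26, C=24, D=23, E=26
Folded: B
Pot levels (distinct totals of non-folded players): 23, 24, 26
Layer 1-23: 23 each from A, C, D, E = 23*4 = 92 chips; eligible A, C, D, E
Layer 24-24: 1 each from A, C, E = 1*3 = 3 chips; eligible A, C, E
Layer 25-26: 2 each from A, E = 2*2 = 4 chips; eligible A, E

Pot 1: 92 chips, eligible: A, C, D, E
Pot 2: 3 chips, eligible: A, C, E
Pot 3: 4 chips, eligible: A, E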